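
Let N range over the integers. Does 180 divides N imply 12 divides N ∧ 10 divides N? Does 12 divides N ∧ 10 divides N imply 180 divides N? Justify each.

[⇒] If 180 ∣ N, write N = 180q. Since 180 = 15·12, N = 12·(15q), so 12 ∣ N; and since 180 = 18·10, N = 10·(18q), so 10 ∣ N.

[⇐] This fails: take N = 60. Both 12 ∣ 60 and 10 ∣ 60, yet 60 is not a multiple of 180 (since 60 = 0·180 + 60), so 180 ∤ 60.

Only the forward implication holds.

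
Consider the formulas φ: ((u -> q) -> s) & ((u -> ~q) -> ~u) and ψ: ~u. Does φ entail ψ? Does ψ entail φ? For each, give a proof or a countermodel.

[⇒] This fails. Under q = T, u = T, s = T, the left side is true but the right side is false.

[⇐] This fails. Under q = F, u = F, s = F, the left side is false but the right side is true.

Neither implication holds.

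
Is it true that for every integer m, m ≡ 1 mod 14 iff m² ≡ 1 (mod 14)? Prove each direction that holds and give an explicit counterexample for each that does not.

Not equivalent: only (⇒) holds.

(→) Suppose m ≡ 1 mod 14. Write m = 14j + 1. Then (14j + 1)² = 196j² + 28j + 1 = 14(14j² + 2j) + 1, so m² ≡ 1 (mod 14).

(←) This fails: take m = 13. Then 13² = 169 ≡ 1 (mod 14), yet 13 ≡ 13 (mod 14), not 1.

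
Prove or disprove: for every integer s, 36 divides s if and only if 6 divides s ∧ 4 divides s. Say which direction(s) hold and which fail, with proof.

[⇒] If 36 ∣ s, write s = 36q. Since 36 = 6·6, s = 6·(6q), so 6 ∣ s; and since 36 = 9·4, s = 4·(9q), so 4 ∣ s.

[⇐] This fails: take s = 12. Both 6 ∣ 12 and 4 ∣ 12, yet 12 is not a multiple of 36 (since 12 = 0·36 + 12), so 36 ∤ 12.

Not equivalent: only (⇒) holds.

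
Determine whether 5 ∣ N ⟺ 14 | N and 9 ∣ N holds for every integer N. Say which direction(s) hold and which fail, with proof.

(⟹) This fails: take N = 5. Certainly 5 ∣ 5, but 14 ∤ 5.

(⟸) This fails: take N = 126. Both 14 ∣ 126 and 9 ∣ 126, yet 126 is not a multiple of 5 (since 126 = 25·5 + 1), so 5 ∤ 126.

Both directions fail.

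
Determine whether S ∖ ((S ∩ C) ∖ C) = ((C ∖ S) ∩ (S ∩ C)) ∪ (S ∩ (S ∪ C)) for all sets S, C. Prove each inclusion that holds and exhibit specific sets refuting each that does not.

Both inclusions hold.

Forward inclusion. Let x ∈ S ∖ ((S ∩ C) ∖ C). Then either x ∈ S and x ∉ C; or x ∈ S ∩ C. In each case x ∈ ((C ∖ S) ∩ (S ∩ C)) ∪ (S ∩ (S ∪ C)), so S ∖ ((S ∩ C) ∖ C) ⊆ ((C ∖ S) ∩ (S ∩ C)) ∪ (S ∩ (S ∪ C)).

Reverse inclusion. Let x ∈ ((C ∖ S) ∩ (S ∩ C)) ∪ (S ∩ (S ∪ C)). Then either x ∈ S and x ∉ C; or x ∈ S ∩ C. In each case x ∈ S ∖ ((S ∩ C) ∖ C), so ((C ∖ S) ∩ (S ∩ C)) ∪ (S ∩ (S ∪ C)) ⊆ S ∖ ((S ∩ C) ∖ C).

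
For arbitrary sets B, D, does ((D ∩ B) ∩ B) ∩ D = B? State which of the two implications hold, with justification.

The sets are not equal: only the forward inclusion holds.

Forward inclusion. Let x ∈ ((D ∩ B) ∩ B) ∩ D. Then x ∈ B ∩ D, from which x ∈ B.

Reverse inclusion. This inclusion fails. Take B = {1}, D = ∅; then 1 ∈ B but 1 ∉ ((D ∩ B) ∩ B) ∩ D.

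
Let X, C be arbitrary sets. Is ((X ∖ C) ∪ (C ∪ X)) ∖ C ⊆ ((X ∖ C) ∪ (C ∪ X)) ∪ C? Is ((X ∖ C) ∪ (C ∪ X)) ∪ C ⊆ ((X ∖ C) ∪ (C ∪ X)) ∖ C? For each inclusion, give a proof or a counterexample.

Forward inclusion. Let x ∈ ((X ∖ C) ∪ (C ∪ X)) ∖ C. Then x ∈ X and x ∉ C, from which x ∈ ((X ∖ C) ∪ (C ∪ X)) ∪ C.

Reverse inclusion. This inclusion fails. Take X = ∅, C = {1}; then 1 ∈ ((X ∖ C) ∪ (C ∪ X)) ∪ C but 1 ∉ ((X ∖ C) ∪ (C ∪ X)) ∖ C.

Only the forward inclusion holds.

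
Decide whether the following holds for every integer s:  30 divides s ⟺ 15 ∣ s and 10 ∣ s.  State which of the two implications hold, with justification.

Both implications hold.

(⇒) If 30 ∣ s, write s = 30q. Since 30 = 2·15, s = 15·(2q), so 15 ∣ s; and since 30 = 3·10, s = 10·(3q), so 10 ∣ s.

(⇐) Suppose 15 ∣ s and 10 ∣ s. Any common multiple of 15 and 10 is a multiple of their lcm; here lcm(15, 10) = 15·10/gcd(15, 10) = 150/5 = 30, so 30 ∣ s.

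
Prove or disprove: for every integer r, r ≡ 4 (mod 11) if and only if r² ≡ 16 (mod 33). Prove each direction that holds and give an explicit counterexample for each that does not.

(⇒) This fails: take r = 15. Then 15 ≡ 4 (mod 11), but 15² = 225 ≡ 27 (mod 33), not 16.

(⇐) This fails: take r = 7. Then 7² = 49 ≡ 16 (mod 33), yet 7 ≡ 7 (mod 11), not 4.

Both directions fail.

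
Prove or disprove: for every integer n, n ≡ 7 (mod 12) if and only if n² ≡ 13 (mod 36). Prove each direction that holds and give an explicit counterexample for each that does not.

Neither implication holds.

(⇒) This fails: take n = 19. Then 19 ≡ 7 (mod 12), but 19² = 361 ≡ 1 (mod 36), not 13.

(⇐) This fails: take n = 11. Then 11² = 121 ≡ 13 (mod 36), yet 11 ≡ 11 (mod 12), not 7.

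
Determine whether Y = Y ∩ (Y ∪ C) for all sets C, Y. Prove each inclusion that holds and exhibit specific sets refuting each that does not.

Both inclusions hold; the sets are equal.

Forward inclusion. Let x ∈ Y. Then either x ∈ Y and x ∉ C; or x ∈ C ∩ Y. In each case x ∈ Y ∩ (Y ∪ C), so Y ⊆ Y ∩ (Y ∪ C).

Reverse inclusion. Let x ∈ Y ∩ (Y ∪ C). Then either x ∈ Y and x ∉ C; or x ∈ C ∩ Y. In each case x ∈ Y, so Y ∩ (Y ∪ C) ⊆ Y.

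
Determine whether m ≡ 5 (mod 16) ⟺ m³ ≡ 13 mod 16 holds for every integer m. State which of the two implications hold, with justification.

(→) Suppose m ≡ 5 (mod 16). Write m = 16j + 5. Then (16j + 5)³ = 4096j³ + 3840j² + 1200j + 125 = 16(256j³ + 240j² + 75j + 7) + 13, so m³ ≡ 13 (mod 16).

(←) Conversely, suppose m³ ≡ 13 (mod 16). The only residue r in {0, …, 15} with r³ ≡ 13 (mod 16) is r = 5, so m ≡ 5 (mod 16).

Both implications hold.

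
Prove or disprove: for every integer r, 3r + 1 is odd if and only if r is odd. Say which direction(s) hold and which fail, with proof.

Both directions fail.

(⇒) This fails: r = 0 gives 3r + 1 = 1, which is odd, but 0 is even, not odd.

(⇐) This also fails: r = 1 is odd, but 3r + 1 = 4 is even, not odd.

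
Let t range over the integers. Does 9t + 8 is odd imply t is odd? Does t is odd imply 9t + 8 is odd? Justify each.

The biconditional holds.

Converse. Suppose t is odd; write t = 2j + 1. Then 9t + 8 = 9·(2j + 1) + 8 = 2·9j + 17, which is odd.

Forward direction. Suppose 9t + 8 is odd. Since 9 is odd, 9t and t have the same parity, so 9t + 8 ≡ t + 8 (mod 2). As 8 is even, 9t + 8 is odd exactly when t is odd. Thus t is odd.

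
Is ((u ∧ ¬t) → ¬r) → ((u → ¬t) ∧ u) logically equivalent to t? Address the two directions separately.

(→) This fails. Under u = T, r = F, t = F, the left side is true but the right side is false.

(←) This fails. Under u = F, r = F, t = T, the left side is false but the right side is true.

Both directions fail.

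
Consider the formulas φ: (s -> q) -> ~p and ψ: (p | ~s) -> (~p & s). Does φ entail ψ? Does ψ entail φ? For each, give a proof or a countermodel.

[⇒] This fails. Under q = F, p = F, s = F, the left side is true but the right side is false.

[⇐] Assume the antecedent. If q is true, the antecedent forces (q = T, p = F, s = T), and (s -> q) -> ~p holds there. If q is false, the antecedent forces (q = F, p = F, s = T), and (s -> q) -> ~p holds there. Either way (s -> q) -> ~p holds.

The forward direction fails; the converse holds.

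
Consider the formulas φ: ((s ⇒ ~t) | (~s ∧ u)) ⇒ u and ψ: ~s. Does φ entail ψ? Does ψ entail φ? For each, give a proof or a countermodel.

Neither direction holds.

Forward direction. This fails. Under u = T, t = F, s = T, the left side is true but the right side is false.

Converse. This fails. Under u = F, t = F, s = F, the left side is false but the right side is true.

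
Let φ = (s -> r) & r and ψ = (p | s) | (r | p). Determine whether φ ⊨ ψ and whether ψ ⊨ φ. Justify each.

Only the forward direction holds.

[⇐] This fails. Under s = T, r = F, p = F, the left side is false but the right side is true.

[⇒] Assume the antecedent. If s is true, (p | s) | (r | p) reduces to true regardless of the other variables. If s is false, the antecedent forces (s = F, r = T, p = F) or (s = F, r = T, p = T), and (p | s) | (r | p) holds there. Either way (p | s) | (r | p) holds.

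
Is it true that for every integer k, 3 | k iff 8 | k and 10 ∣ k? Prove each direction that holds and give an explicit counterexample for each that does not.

Both directions fail.

(→) This fails: take k = 3. Certainly 3 ∣ 3, but 8 ∤ 3.

(←) This fails: take k = 40. Both 8 ∣ 40 and 10 ∣ 40, yet 40 is not a multiple of 3 (since 40 = 13·3 + 1), so 3 ∤ 40.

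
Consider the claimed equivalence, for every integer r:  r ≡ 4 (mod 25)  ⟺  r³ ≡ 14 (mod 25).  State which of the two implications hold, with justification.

[⇐] Suppose r³ ≡ 14 (mod 25). The only residue r in {0, …, 24} with r³ ≡ 14 (mod 25) is r = 4, so r ≡ 4 (mod 25).

[⇒] Suppose r ≡ 4 (mod 25). Write r = 25j + 4. Then (25j + 4)³ = 15625j³ + 7500j² + 1200j + 64 = 25(625j³ + 300j² + 48j + 2) + 14, so r³ ≡ 14 (mod 25).

Both implications hold.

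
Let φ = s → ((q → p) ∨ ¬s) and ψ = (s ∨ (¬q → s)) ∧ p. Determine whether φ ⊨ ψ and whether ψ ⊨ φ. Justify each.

The forward direction fails; the converse holds.

(⟹) This fails. Under s = F, p = F, q = F, the left side is true but the right side is false.

(⟸) Assume the antecedent. If s is true, the antecedent forces (s = T, p = T, q = F) or (s = T, p = T, q = T), and s → ((q → p) ∨ ¬s) holds there. If s is false, s → ((q → p) ∨ ¬s) reduces to true regardless of the other variables. Either way s → ((q → p) ∨ ¬s) holds.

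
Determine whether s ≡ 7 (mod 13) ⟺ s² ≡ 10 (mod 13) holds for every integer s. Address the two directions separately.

[⇒] Suppose s ≡ 7 (mod 13). Write s = 13j + 7. Then (13j + 7)² = 169j² + 182j + 49 = 13(13j² + 14j + 3) + 10, so s² ≡ 10 (mod 13).

[⇐] This fails: take s = 6. Then 6² = 36 ≡ 10 (mod 13), yet 6 ≡ 6 (mod 13), not 7.

Not equivalent: only (⇒) holds.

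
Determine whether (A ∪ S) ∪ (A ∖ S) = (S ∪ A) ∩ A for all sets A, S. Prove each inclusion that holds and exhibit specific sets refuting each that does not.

Forward inclusion. This inclusion fails. Take A = ∅, S = {1}; then 1 ∈ (A ∪ S) ∪ (A ∖ S) but 1 ∉ (S ∪ A) ∩ A.

Reverse inclusion. Let x ∈ (S ∪ A) ∩ A. Then either x ∈ A and x ∉ S; or x ∈ A ∩ S. In each case x ∈ (A ∪ S) ∪ (A ∖ S), so (S ∪ A) ∩ A ⊆ (A ∪ S) ∪ (A ∖ S).

(⊆) fails; (⊇) holds.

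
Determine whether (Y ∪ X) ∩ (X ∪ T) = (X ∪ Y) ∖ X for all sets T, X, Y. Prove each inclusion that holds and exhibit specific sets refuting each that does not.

(⊆) fails and (⊇) fails.

Forward inclusion. This inclusion fails. Take T = ∅, X = {1}, Y = ∅; then 1 ∈ (Y ∪ X) ∩ (X ∪ T) but 1 ∉ (X ∪ Y) ∖ X.

Reverse inclusion. This inclusion fails. Take T = ∅, X = ∅, Y = {1}; then 1 ∈ (X ∪ Y) ∖ X but 1 ∉ (Y ∪ X) ∩ (X ∪ T).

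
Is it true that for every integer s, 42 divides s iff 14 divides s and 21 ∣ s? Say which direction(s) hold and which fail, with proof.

Forward direction. If 42 ∣ s, write s = 42q. Since 42 = 3·14, s = 14·(3q), so 14 ∣ s; and since 42 = 2·21, s = 21·(2q), so 21 ∣ s.

Converse. Suppose 14 ∣ s and 21 ∣ s. Any common multiple of 14 and 21 is a multiple of their lcm; here lcm(14, 21) = 14·21/gcd(14, 21) = 294/7 = 42, so 42 ∣ s.

The biconditional holds.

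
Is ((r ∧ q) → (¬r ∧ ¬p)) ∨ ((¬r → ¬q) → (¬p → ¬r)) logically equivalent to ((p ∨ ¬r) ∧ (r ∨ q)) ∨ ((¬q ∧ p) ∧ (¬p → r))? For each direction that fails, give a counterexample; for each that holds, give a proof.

The forward direction fails; the converse holds.

(⟹) This fails. Under r = F, p = F, q = F, the left side is true but the right side is false.

(⟸) Assume the antecedent. If r is true, the antecedent forces (r = T, p = T, q = F) or (r = T, p = T, q = T), and the consequent holds there. If r is false, the consequent reduces to true regardless of the other variables. Either way the consequent holds.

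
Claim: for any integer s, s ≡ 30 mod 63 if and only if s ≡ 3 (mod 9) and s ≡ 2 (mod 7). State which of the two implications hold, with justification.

(→) Suppose s ≡ 30 (mod 63); write s = 63j + 30. Since 9 ∣ 63, reducing mod 9 gives s ≡ 30 ≡ 3 (mod 9); since 7 ∣ 63, reducing mod 7 gives s ≡ 30 ≡ 2 (mod 7).

(←) Conversely, if s ≡ 3 (mod 9) and s ≡ 2 (mod 7), then by the Chinese remainder theorem s ≡ 30 (mod 63). This is exactly s ≡ 30 (mod 63).

Equivalent; both directions hold.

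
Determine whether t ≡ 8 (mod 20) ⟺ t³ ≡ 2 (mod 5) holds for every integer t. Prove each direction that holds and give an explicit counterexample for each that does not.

Not equivalent: only (⇒) holds.

(⇒) Suppose t ≡ 8 (mod 20). Then t³ ≡ 8³ = 512 (mod 20), and since 5 ∣ 20, also t³ ≡ 2 (mod 5).

(⇐) This fails: take t = 3. Then 3³ = 27 ≡ 2 (mod 5), yet 3 ≡ 3 (mod 20), not 8.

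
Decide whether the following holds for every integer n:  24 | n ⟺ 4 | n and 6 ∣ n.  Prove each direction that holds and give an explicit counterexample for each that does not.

Only the forward direction holds.

[⇐] This fails: take n = 12. Both 4 ∣ 12 and 6 ∣ 12, yet 12 is not a multiple of 24 (since 12 = 0·24 + 12), so 24 ∤ 12.

[⇒] If 24 ∣ n, write n = 24q. Since 24 = 6·4, n = 4·(6q), so 4 ∣ n; and since 24 = 4·6, n = 6·(4q), so 6 ∣ n.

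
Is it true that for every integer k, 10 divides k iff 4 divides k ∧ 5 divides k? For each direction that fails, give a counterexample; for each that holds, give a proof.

(⟹) This fails: take k = 10. Certainly 10 ∣ 10, but 4 ∤ 10.

(⟸) Suppose 4 ∣ k and 5 ∣ k. Any common multiple of 4 and 5 is a multiple of their lcm; here gcd(4, 5) = 1, so lcm(4, 5) = 4·5 = 20, so 20 ∣ k. Since 10 ∣ 20, it follows that 10 ∣ k.

Not equivalent: only (⇐) holds.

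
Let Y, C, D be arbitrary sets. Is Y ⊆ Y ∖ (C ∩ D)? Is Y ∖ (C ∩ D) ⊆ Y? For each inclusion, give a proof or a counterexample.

The sets are not equal: only the reverse inclusion holds.

Forward inclusion. This inclusion fails. Take Y = {1}, C = {1}, D = {1}; then 1 ∈ Y but 1 ∉ Y ∖ (C ∩ D).

Reverse inclusion. Let x ∈ Y ∖ (C ∩ D). Then either x ∈ Y and x ∉ C, D; or x ∈ Y ∩ C and x ∉ D; or x ∈ Y ∩ D and x ∉ C. In each case x ∈ Y, so Y ∖ (C ∩ D) ⊆ Y.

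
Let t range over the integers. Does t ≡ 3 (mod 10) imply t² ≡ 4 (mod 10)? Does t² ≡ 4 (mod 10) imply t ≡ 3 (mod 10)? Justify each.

(→) This fails: take t = 3. Then 3 ≡ 3 (mod 10), but 3² = 9 ≡ 9 (mod 10), not 4.

(←) This fails: take t = 2. Then 2² = 4 ≡ 4 (mod 10), yet 2 ≡ 2 (mod 10), not 3.

Neither direction holds.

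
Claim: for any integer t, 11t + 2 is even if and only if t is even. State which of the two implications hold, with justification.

The biconditional holds.

(⇒) Suppose 11t + 2 is even. Since 11 is odd, 11t and t have the same parity, so 11t + 2 ≡ t + 2 (mod 2). As 2 is even, 11t + 2 is even exactly when t is even. Thus t is even.

(⇐) Conversely, suppose t is even; write t = 2j. Then 11t + 2 = 11·(2j) + 2 = 2·11j + 2, which is even.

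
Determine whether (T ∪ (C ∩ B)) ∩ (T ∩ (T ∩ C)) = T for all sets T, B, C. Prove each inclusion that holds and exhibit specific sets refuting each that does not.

(⊆) holds; (⊇) fails.

(⟹) Let x ∈ (T ∪ (C ∩ B)) ∩ (T ∩ (T ∩ C)). Then either x ∈ T ∩ C and x ∉ B; or x ∈ T ∩ B ∩ C. In each case x ∈ T, so (T ∪ (C ∩ B)) ∩ (T ∩ (T ∩ C)) ⊆ T.

(⟸) This inclusion fails. Take T = {1}, B = ∅, C = ∅; then 1 ∈ T but 1 ∉ (T ∪ (C ∩ B)) ∩ (T ∩ (T ∩ C)).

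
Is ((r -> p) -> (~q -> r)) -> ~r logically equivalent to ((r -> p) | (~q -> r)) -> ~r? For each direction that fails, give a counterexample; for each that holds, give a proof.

(⟹) Assume the antecedent. If p is true, the antecedent forces (p = T, r = F, q = F) or (p = T, r = F, q = T), and ((r -> p) | (~q -> r)) -> ~r holds there. If p is false, the antecedent forces (p = F, r = F, q = F) or (p = F, r = F, q = T), and ((r -> p) | (~q -> r)) -> ~r holds there. Either way ((r -> p) | (~q -> r)) -> ~r holds.

(⟸) Assume the antecedent. If p is true, the antecedent forces (p = T, r = F, q = F) or (p = T, r = F, q = T), and ((r -> p) -> (~q -> r)) -> ~r holds there. If p is false, the antecedent forces (p = F, r = F, q = F) or (p = F, r = F, q = T), and ((r -> p) -> (~q -> r)) -> ~r holds there. Either way ((r -> p) -> (~q -> r)) -> ~r holds.

Both implications hold.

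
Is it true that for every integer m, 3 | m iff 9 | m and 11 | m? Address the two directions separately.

(⇒) This fails: take m = 3. Certainly 3 ∣ 3, but 9 ∤ 3.

(⇐) Suppose 9 ∣ m and 11 ∣ m. Any common multiple of 9 and 11 is a multiple of their lcm; here gcd(9, 11) = 1, so lcm(9, 11) = 9·11 = 99, so 99 ∣ m. Since 3 ∣ 99, it follows that 3 ∣ m.

The forward direction fails; the converse holds.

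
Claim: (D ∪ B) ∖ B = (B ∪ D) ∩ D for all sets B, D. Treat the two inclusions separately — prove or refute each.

Only the forward inclusion holds.

Forward inclusion. Let x ∈ (D ∪ B) ∖ B. Then x ∈ D and x ∉ B, from which x ∈ (B ∪ D) ∩ D.

Reverse inclusion. This inclusion fails. Take B = {1}, D = {1}; then 1 ∈ (B ∪ D) ∩ D but 1 ∉ (D ∪ B) ∖ B.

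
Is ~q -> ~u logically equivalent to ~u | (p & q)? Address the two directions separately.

The forward direction fails; the converse holds.

(→) This fails. Under u = T, p = F, q = T, the left side is true but the right side is false.

(←) Assume the antecedent. If u is true, the antecedent forces (u = T, p = T, q = T), and ~q -> ~u holds there. If u is false, ~q -> ~u reduces to true regardless of the other variables. Either way ~q -> ~u holds.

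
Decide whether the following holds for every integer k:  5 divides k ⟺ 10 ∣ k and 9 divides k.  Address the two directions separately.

Only the converse holds.

(⟸) Suppose 10 ∣ k and 9 ∣ k. Any common multiple of 10 and 9 is a multiple of their lcm; here gcd(10, 9) = 1, so lcm(10, 9) = 10·9 = 90, so 90 ∣ k. Since 5 ∣ 90, it follows that 5 ∣ k.

(⟹) This fails: take k = 5. Certainly 5 ∣ 5, but 10 ∤ 5.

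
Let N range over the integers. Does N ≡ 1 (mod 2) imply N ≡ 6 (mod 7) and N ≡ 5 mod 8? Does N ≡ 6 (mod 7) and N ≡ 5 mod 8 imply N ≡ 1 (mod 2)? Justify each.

(⟹) This fails: N = 1 gives 1 ≡ 1 (mod 2) but 1 ≡ 1 (mod 7), so the conjunction on the right does not hold.

(⟸) Conversely, if N ≡ 6 (mod 7) and N ≡ 5 (mod 8), then by the Chinese remainder theorem N ≡ 13 (mod 56). Since 13 ≡ 1 (mod 2) and 2 ∣ 56, we get N ≡ 1 (mod 2).

(⇒) fails; (⇐) holds.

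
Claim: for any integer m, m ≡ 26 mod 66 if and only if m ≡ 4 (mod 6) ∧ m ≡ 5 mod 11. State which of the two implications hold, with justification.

Neither direction holds.

Forward direction. This fails: m = 26 gives 26 ≡ 26 (mod 66) but 26 ≡ 2 (mod 6), so the conjunction on the right does not hold.

Converse. This fails: m = 16 satisfies both congruences on the right (16 ≡ 4 mod 6 and 16 ≡ 5 mod 11) yet 16 ≡ 16 (mod 66), not 26.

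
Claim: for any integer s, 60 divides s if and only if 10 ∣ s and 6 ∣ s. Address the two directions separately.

The forward direction holds; the converse fails.

Forward direction. If 60 ∣ s, write s = 60q. Since 60 = 6·10, s = 10·(6q), so 10 ∣ s; and since 60 = 10·6, s = 6·(10q), so 6 ∣ s.

Converse. This fails: take s = 30. Both 10 ∣ 30 and 6 ∣ 30, yet 30 is not a multiple of 60 (since 30 = 0·60 + 30), so 60 ∤ 30.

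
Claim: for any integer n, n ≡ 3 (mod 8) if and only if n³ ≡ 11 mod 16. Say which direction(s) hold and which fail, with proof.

The forward direction fails; the converse holds.

(⟸) The residues r modulo 16 with r³ ≡ 11 (mod 16) are exactly {3}, and each is ≡ 3 (mod 8).

(⟹) This fails: take n = 11. Then 11 ≡ 3 (mod 8), but 11³ = 1331 ≡ 3 (mod 16), not 11.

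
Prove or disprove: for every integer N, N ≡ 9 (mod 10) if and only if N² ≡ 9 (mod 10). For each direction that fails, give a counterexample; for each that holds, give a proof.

(⇒) fails and (⇐) fails.

(⇒) This fails: take N = 9. Then 9 ≡ 9 (mod 10), but 9² = 81 ≡ 1 (mod 10), not 9.

(⇐) This fails: take N = 3. Then 3² = 9 ≡ 9 (mod 10), yet 3 ≡ 3 (mod 10), not 9.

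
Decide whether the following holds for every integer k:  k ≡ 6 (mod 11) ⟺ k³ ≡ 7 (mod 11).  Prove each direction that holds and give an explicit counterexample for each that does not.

Equivalent; both directions hold.

(←) For the converse, argue contrapositively. If k ≢ 6 (mod 11), then k is congruent to one of 0, 1, 2, 3, 4, 5, 7, 8, 9, 10 modulo 11, and these give k³ ≡ 0, 1, 8, 5, 9, 4, 2, 6, 3, 10 respectively — never 7.

(→) Suppose k ≡ 6 (mod 11). Write k = 11j + 6. Then (11j + 6)³ = 1331j³ + 2178j² + 1188j + 216 = 11(121j³ + 198j² + 108j + 19) + 7, so k³ ≡ 7 (mod 11).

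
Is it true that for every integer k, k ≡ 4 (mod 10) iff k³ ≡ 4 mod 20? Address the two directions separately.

Both implications hold.

(→) Suppose k ≡ 4 (mod 10). Working modulo 20, k ∈ {4, 14}; for each such r, r³ ≡ 4 (mod 20).

(←) Conversely, the residues r modulo 20 with r³ ≡ 4 (mod 20) are exactly {4, 14}, and each is ≡ 4 (mod 10).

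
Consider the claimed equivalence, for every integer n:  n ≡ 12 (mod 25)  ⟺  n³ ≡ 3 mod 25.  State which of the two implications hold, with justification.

(⟹) Suppose n ≡ 12 (mod 25). Write n = 25j + 12. Then (25j + 12)³ = 15625j³ + 22500j² + 10800j + 1728 = 25(625j³ + 900j² + 432j + 69) + 3, so n³ ≡ 3 (mod 25).

(⟸) Conversely, suppose n³ ≡ 3 (mod 25). The only residue r in {0, …, 24} with r³ ≡ 3 (mod 25) is r = 12, so n ≡ 12 (mod 25).

The biconditional holds.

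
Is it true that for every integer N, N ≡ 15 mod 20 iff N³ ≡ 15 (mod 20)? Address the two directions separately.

[⇒] Suppose N ≡ 15 mod 20. Write N = 20j + 15. Then (20j + 15)³ = 8000j³ + 18000j² + 13500j + 3375 = 20(400j³ + 900j² + 675j + 168) + 15, so N³ ≡ 15 (mod 20).

[⇐] Conversely, suppose N³ ≡ 15 (mod 20). The only residue r in {0, …, 19} with r³ ≡ 15 (mod 20) is r = 15, so N ≡ 15 (mod 20).

Both directions hold.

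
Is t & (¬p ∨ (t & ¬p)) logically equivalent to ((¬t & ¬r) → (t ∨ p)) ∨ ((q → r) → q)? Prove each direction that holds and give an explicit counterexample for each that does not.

Not equivalent: only (⇒) holds.

Forward direction. Assume the antecedent. If q is true, the consequent reduces to true regardless of the other variables. If q is false, the antecedent forces (q = F, t = T, r = F, p = F) or (q = F, t = T, r = T, p = F), and the consequent holds there. Either way the consequent holds.

Converse. This fails. Under q = T, t = F, r = F, p = F, the left side is false but the right side is true.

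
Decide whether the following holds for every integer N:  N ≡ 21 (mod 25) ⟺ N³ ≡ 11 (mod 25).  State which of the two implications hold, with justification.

(→) Suppose N ≡ 21 (mod 25). Write N = 25j + 21. Then (25j + 21)³ = 15625j³ + 39375j² + 33075j + 9261 = 25(625j³ + 1575j² + 1323j + 370) + 11, so N³ ≡ 11 (mod 25).

(←) Conversely, suppose N³ ≡ 11 (mod 25). The only residue r in {0, …, 24} with r³ ≡ 11 (mod 25) is r = 21, so N ≡ 21 (mod 25).

Equivalent; both directions hold.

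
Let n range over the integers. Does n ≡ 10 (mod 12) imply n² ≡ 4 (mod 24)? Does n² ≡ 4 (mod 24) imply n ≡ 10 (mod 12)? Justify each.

Only the forward implication holds.

(⟹) Suppose n ≡ 10 (mod 12). Working modulo 24, n ∈ {10, 22}; for each such r, r² ≡ 4 (mod 24).

(⟸) This fails: take n = 2. Then 2² = 4 ≡ 4 (mod 24), yet 2 ≡ 2 (mod 12), not 10.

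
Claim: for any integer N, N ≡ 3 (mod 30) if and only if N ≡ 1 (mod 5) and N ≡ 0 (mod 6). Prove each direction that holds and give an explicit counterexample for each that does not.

[⇒] This fails: N = 3 gives 3 ≡ 3 (mod 30) but 3 ≡ 3 (mod 5), so the conjunction on the right does not hold.

[⇐] This fails: N = 6 satisfies both congruences on the right (6 ≡ 1 mod 5 and 6 ≡ 0 mod 6) yet 6 ≡ 6 (mod 30), not 3.

Neither direction holds.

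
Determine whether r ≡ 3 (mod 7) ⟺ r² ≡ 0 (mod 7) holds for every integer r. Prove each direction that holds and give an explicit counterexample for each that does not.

Neither implication holds.

(→) This fails: take r = 3. Then 3 ≡ 3 (mod 7), but 3² = 9 ≡ 2 (mod 7), not 0.

(←) This fails: take r = 0. Then 0² = 0 ≡ 0 (mod 7), yet 0 ≡ 0 (mod 7), not 3.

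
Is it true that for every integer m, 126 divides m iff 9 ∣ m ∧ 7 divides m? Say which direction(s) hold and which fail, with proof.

[⇒] If 126 ∣ m, write m = 126q. Since 126 = 14·9, m = 9·(14q), so 9 ∣ m; and since 126 = 18·7, m = 7·(18q), so 7 ∣ m.

[⇐] This fails: take m = 63. Both 9 ∣ 63 and 7 ∣ 63, yet 63 is not a multiple of 126 (since 63 = 0·126 + 63), so 126 ∤ 63.

Only the forward implication holds.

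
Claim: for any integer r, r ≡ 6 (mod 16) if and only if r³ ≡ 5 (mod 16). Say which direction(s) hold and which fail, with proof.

(⇒) fails and (⇐) fails.

(⇒) This fails: take r = 6. Then 6 ≡ 6 (mod 16), but 6³ = 216 ≡ 8 (mod 16), not 5.

(⇐) This fails: take r = 13. Then 13³ = 2197 ≡ 5 (mod 16), yet 13 ≡ 13 (mod 16), not 6.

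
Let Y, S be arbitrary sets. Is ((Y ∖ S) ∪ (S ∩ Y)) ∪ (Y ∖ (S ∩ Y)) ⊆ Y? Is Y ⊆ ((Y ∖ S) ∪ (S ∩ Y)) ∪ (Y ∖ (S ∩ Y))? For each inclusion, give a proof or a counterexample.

(⟹) Let x ∈ ((Y ∖ S) ∪ (S ∩ Y)) ∪ (Y ∖ (S ∩ Y)). Then either x ∈ Y and x ∉ S; or x ∈ Y ∩ S. In each case x ∈ Y, so ((Y ∖ S) ∪ (S ∩ Y)) ∪ (Y ∖ (S ∩ Y)) ⊆ Y.

(⟸) Let x ∈ Y. Then either x ∈ Y and x ∉ S; or x ∈ Y ∩ S. In each case x ∈ ((Y ∖ S) ∪ (S ∩ Y)) ∪ (Y ∖ (S ∩ Y)), so Y ⊆ ((Y ∖ S) ∪ (S ∩ Y)) ∪ (Y ∖ (S ∩ Y)).

Both inclusions hold.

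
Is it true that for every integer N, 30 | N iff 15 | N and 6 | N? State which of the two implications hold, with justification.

[⇒] If 30 ∣ N, write N = 30q. Since 30 = 2·15, N = 15·(2q), so 15 ∣ N; and since 30 = 5·6, N = 6·(5q), so 6 ∣ N.

[⇐] Suppose 15 ∣ N and 6 ∣ N. Any common multiple of 15 and 6 is a multiple of their lcm; here lcm(15, 6) = 15·6/gcd(15, 6) = 90/3 = 30, so 30 ∣ N.

Equivalent; both directions hold.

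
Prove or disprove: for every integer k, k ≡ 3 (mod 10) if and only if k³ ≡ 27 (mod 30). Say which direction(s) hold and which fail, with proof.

(⇒) fails; (⇐) holds.

[⇒] This fails: take k = 13. Then 13 ≡ 3 (mod 10), but 13³ = 2197 ≡ 7 (mod 30), not 27.

[⇐] Conversely, the residues r modulo 30 with r³ ≡ 27 (mod 30) are exactly {3}, and each is ≡ 3 (mod 10).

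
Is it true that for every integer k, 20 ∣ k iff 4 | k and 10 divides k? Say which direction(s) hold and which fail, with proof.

Both implications hold.

(⟸) Suppose 4 ∣ k and 10 ∣ k. Any common multiple of 4 and 10 is a multiple of their lcm; here lcm(4, 10) = 4·10/gcd(4, 10) = 40/2 = 20, so 20 ∣ k.

(⟹) If 20 ∣ k, write k = 20q. Since 20 = 5·4, k = 4·(5q), so 4 ∣ k; and since 20 = 2·10, k = 10·(2q), so 10 ∣ k.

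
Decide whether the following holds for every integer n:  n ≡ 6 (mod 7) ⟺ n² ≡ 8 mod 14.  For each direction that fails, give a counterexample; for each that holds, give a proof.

(→) This fails: take n = 13. Then 13 ≡ 6 (mod 7), but 13² = 169 ≡ 1 (mod 14), not 8.

(←) This fails: take n = 8. Then 8² = 64 ≡ 8 (mod 14), yet 8 ≡ 1 (mod 7), not 6.

Neither implication holds.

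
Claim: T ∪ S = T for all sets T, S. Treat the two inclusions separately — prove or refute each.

(⊆) fails; (⊇) holds.

Forward inclusion. This inclusion fails. Take T = ∅, S = {1}; then 1 ∈ T ∪ S but 1 ∉ T.

Reverse inclusion. Let x ∈ T. Then either x ∈ T and x ∉ S; or x ∈ T ∩ S. In each case x ∈ T ∪ S, so T ⊆ T ∪ S.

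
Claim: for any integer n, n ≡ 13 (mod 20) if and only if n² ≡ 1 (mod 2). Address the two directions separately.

The forward direction holds; the converse fails.

(→) Suppose n ≡ 13 (mod 20). Then n² ≡ 13² = 169 (mod 20), and since 2 ∣ 20, also n² ≡ 1 (mod 2).

(←) This fails: take n = 1. Then 1² = 1 ≡ 1 (mod 2), yet 1 ≡ 1 (mod 20), not 13.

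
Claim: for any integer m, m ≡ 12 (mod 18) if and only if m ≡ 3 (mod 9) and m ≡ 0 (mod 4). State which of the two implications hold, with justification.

Converse. If m ≡ 3 (mod 9) and m ≡ 0 (mod 4), then by the Chinese remainder theorem m ≡ 12 (mod 36). Since 12 ≡ 12 (mod 18) and 18 ∣ 36, we get m ≡ 12 (mod 18).

Forward direction. This fails: m = 30 gives 30 ≡ 12 (mod 18) but 30 ≡ 2 (mod 4), so the conjunction on the right does not hold.

Not equivalent: only (⇐) holds.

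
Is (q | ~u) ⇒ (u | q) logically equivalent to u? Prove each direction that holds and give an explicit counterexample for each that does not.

(⟹) This fails. Under u = F, q = T, the left side is true but the right side is false.

(⟸) Assume the antecedent. If u is true, (q | ~u) ⇒ (u | q) reduces to true regardless of the other variables. If u is false, the antecedent cannot hold. Either way (q | ~u) ⇒ (u | q) holds.

Only the reverse direction holds.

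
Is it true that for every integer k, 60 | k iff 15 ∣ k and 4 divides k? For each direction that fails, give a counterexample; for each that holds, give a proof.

Both implications hold.

(⇐) Suppose 15 ∣ k and 4 ∣ k. Any common multiple of 15 and 4 is a multiple of their lcm; here gcd(15, 4) = 1, so lcm(15, 4) = 15·4 = 60, so 60 ∣ k.

(⇒) If 60 ∣ k, write k = 60q. Since 60 = 4·15, k = 15·(4q), so 15 ∣ k; and since 60 = 15·4, k = 4·(15q), so 4 ∣ k.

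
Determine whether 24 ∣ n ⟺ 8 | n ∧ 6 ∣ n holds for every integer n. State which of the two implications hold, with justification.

Converse. Suppose 8 ∣ n and 6 ∣ n. Any common multiple of 8 and 6 is a multiple of their lcm; here lcm(8, 6) = 8·6/gcd(8, 6) = 48/2 = 24, so 24 ∣ n.

Forward direction. If 24 ∣ n, write n = 24q. Since 24 = 3·8, n = 8·(3q), so 8 ∣ n; and since 24 = 4·6, n = 6·(4q), so 6 ∣ n.

Equivalent; both directions hold.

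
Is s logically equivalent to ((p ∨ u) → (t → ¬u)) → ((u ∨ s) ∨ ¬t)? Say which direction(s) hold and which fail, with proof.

Converse. This fails. Under s = F, u = F, p = F, t = F, the left side is false but the right side is true.

Forward direction. Assume the antecedent. If s is true, the consequent reduces to true regardless of the other variables. If s is false, the antecedent cannot hold. Either way the consequent holds.

(⇒) holds; (⇐) fails.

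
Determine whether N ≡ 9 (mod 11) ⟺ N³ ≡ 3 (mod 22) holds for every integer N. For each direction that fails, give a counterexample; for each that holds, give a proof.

Only the reverse direction holds.

(⇒) This fails: take N = 20. Then 20 ≡ 9 (mod 11), but 20³ = 8000 ≡ 14 (mod 22), not 3.

(⇐) Conversely, the residues r modulo 22 with r³ ≡ 3 (mod 22) are exactly {9}, and each is ≡ 9 (mod 11).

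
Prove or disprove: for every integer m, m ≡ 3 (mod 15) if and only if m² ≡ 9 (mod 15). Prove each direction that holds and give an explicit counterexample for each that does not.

[⇒] Suppose m ≡ 3 (mod 15). Write m = 15j + 3. Then (15j + 3)² = 225j² + 90j + 9 = 15(15j² + 6j) + 9, so m² ≡ 9 (mod 15).

[⇐] This fails: take m = 12. Then 12² = 144 ≡ 9 (mod 15), yet 12 ≡ 12 (mod 15), not 3.

The forward direction holds; the converse fails.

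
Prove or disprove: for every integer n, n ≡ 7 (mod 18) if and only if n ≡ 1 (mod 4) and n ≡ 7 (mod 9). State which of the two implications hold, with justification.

(⟸) If n ≡ 1 (mod 4) and n ≡ 7 (mod 9), then by the Chinese remainder theorem n ≡ 25 (mod 36). Since 25 ≡ 7 (mod 18) and 18 ∣ 36, we get n ≡ 7 (mod 18).

(⟹) This fails: n = 7 gives 7 ≡ 7 (mod 18) but 7 ≡ 3 (mod 4), so the conjunction on the right does not hold.

Not equivalent: only (⇐) holds.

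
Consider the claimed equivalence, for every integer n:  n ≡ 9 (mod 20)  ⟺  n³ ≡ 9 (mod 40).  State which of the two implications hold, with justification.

Forward direction. This fails: take n = 29. Then 29 ≡ 9 (mod 20), but 29³ = 24389 ≡ 29 (mod 40), not 9.

Converse. The residues r modulo 40 with r³ ≡ 9 (mod 40) are exactly {9}, and each is ≡ 9 (mod 20).

(⇒) fails; (⇐) holds.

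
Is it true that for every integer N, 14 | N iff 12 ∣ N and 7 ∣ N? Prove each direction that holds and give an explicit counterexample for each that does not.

(⇐) Suppose 12 ∣ N and 7 ∣ N. Any common multiple of 12 and 7 is a multiple of their lcm; here gcd(12, 7) = 1, so lcm(12, 7) = 12·7 = 84, so 84 ∣ N. Since 14 ∣ 84, it follows that 14 ∣ N.

(⇒) This fails: take N = 14. Certainly 14 ∣ 14, but 12 ∤ 14.

Only the reverse direction holds.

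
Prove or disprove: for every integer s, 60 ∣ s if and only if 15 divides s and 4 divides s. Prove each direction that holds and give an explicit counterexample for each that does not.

Forward direction. If 60 ∣ s, write s = 60q. Since 60 = 4·15, s = 15·(4q), so 15 ∣ s; and since 60 = 15·4, s = 4·(15q), so 4 ∣ s.

Converse. Suppose 15 ∣ s and 4 ∣ s. Any common multiple of 15 and 4 is a multiple of their lcm; here gcd(15, 4) = 1, so lcm(15, 4) = 15·4 = 60, so 60 ∣ s.

Both directions hold; the statement is true.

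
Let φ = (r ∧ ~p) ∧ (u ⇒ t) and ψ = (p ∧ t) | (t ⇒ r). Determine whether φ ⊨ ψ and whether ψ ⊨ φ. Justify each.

Not equivalent: only (⇒) holds.

Forward direction. Assume the antecedent. If r is true, (p ∧ t) | (t ⇒ r) reduces to true regardless of the other variables. If r is false, the antecedent cannot hold. Either way (p ∧ t) | (t ⇒ r) holds.

Converse. This fails. Under r = F, p = F, t = F, u = F, the left side is false but the right side is true.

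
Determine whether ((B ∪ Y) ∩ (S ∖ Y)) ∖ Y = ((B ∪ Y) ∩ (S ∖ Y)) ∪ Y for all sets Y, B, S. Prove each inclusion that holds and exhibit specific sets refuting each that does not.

(⊆) Let x ∈ ((B ∪ Y) ∩ (S ∖ Y)) ∖ Y. Then x ∈ B ∩ S and x ∉ Y, from which x ∈ ((B ∪ Y) ∩ (S ∖ Y)) ∪ Y.

(⊇) This inclusion fails. Take Y = {1}, B = ∅, S = ∅; then 1 ∈ ((B ∪ Y) ∩ (S ∖ Y)) ∪ Y but 1 ∉ ((B ∪ Y) ∩ (S ∖ Y)) ∖ Y.

Only the forward inclusion holds.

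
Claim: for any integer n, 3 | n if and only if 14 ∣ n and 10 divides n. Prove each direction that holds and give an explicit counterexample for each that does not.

(⟹) This fails: take n = 3. Certainly 3 ∣ 3, but 14 ∤ 3.

(⟸) This fails: take n = 70. Both 14 ∣ 70 and 10 ∣ 70, yet 70 is not a multiple of 3 (since 70 = 23·3 + 1), so 3 ∤ 70.

(⇒) fails and (⇐) fails.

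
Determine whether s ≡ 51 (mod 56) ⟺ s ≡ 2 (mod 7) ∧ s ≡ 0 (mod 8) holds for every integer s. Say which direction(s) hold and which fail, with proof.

Neither direction holds.

Forward direction. This fails: s = 51 gives 51 ≡ 51 (mod 56) but 51 ≡ 3 (mod 8), so the conjunction on the right does not hold.

Converse. This fails: s = 16 satisfies both congruences on the right (16 ≡ 2 mod 7 and 16 ≡ 0 mod 8) yet 16 ≡ 16 (mod 56), not 51.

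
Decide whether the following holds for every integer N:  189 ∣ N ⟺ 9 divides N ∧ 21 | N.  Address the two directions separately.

Only the forward implication holds.

(⟸) This fails: take N = 63. Both 9 ∣ 63 and 21 ∣ 63, yet 63 is not a multiple of 189 (since 63 = 0·189 + 63), so 189 ∤ 63.

(⟹) If 189 ∣ N, write N = 189q. Since 189 = 21·9, N = 9·(21q), so 9 ∣ N; and since 189 = 9·21, N = 21·(9q), so 21 ∣ N.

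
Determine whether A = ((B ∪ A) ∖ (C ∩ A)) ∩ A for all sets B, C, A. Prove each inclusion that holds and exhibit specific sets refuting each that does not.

Only the reverse inclusion holds.

(⊆) This inclusion fails. Take B = ∅, C = {1}, A = {1}; then 1 ∈ A but 1 ∉ ((B ∪ A) ∖ (C ∩ A)) ∩ A.

(⊇) Let x ∈ ((B ∪ A) ∖ (C ∩ A)) ∩ A. Then either x ∈ A and x ∉ B, C; or x ∈ B ∩ A and x ∉ C. In each case x ∈ A, so ((B ∪ A) ∖ (C ∩ A)) ∩ A ⊆ A.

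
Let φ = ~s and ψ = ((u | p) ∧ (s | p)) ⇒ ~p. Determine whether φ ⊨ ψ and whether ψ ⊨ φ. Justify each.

Neither direction holds.

(⟹) This fails. Under u = F, s = F, p = T, the left side is true but the right side is false.

(⟸) This fails. Under u = F, s = T, p = F, the left side is false but the right side is true.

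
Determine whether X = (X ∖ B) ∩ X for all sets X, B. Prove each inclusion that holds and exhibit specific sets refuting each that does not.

(⊆) This inclusion fails. Take X = {1}, B = {1}; then 1 ∈ X but 1 ∉ (X ∖ B) ∩ X.

(⊇) Let x ∈ (X ∖ B) ∩ X. Then x ∈ X and x ∉ B, from which x ∈ X.

(⊆) fails; (⊇) holds.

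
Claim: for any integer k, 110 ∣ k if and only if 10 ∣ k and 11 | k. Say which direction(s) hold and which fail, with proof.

The biconditional holds.

Forward direction. If 110 ∣ k, write k = 110q. Since 110 = 11·10, k = 10·(11q), so 10 ∣ k; and since 110 = 10·11, k = 11·(10q), so 11 ∣ k.

Converse. Suppose 10 ∣ k and 11 ∣ k. Any common multiple of 10 and 11 is a multiple of their lcm; here gcd(10, 11) = 1, so lcm(10, 11) = 10·11 = 110, so 110 ∣ k.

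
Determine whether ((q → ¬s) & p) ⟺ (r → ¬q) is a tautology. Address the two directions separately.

Neither direction holds.

(→) This fails. Under s = F, r = T, p = T, q = T, the left side is true but the right side is false.

(←) This fails. Under s = F, r = F, p = F, q = F, the left side is false but the right side is true.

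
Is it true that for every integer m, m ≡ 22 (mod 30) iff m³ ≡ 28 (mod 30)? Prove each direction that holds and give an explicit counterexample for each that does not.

Equivalent; both directions hold.

[⇒] Suppose m ≡ 22 (mod 30). Write m = 30j + 22. Then (30j + 22)³ = 27000j³ + 59400j² + 43560j + 10648 = 30(900j³ + 1980j² + 1452j + 354) + 28, so m³ ≡ 28 (mod 30).

[⇐] Conversely, suppose m³ ≡ 28 (mod 30). The only residue r in {0, …, 29} with r³ ≡ 28 (mod 30) is r = 22, so m ≡ 22 (mod 30).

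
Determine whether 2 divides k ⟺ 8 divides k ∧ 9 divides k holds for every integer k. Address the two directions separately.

Not equivalent: only (⇐) holds.

(→) This fails: take k = 2. Certainly 2 ∣ 2, but 8 ∤ 2.

(←) Suppose 8 ∣ k and 9 ∣ k. Any common multiple of 8 and 9 is a multiple of their lcm; here gcd(8, 9) = 1, so lcm(8, 9) = 8·9 = 72, so 72 ∣ k. Since 2 ∣ 72, it follows that 2 ∣ k.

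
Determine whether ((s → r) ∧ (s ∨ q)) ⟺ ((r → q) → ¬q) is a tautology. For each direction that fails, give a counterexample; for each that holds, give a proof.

(⟹) This fails. Under q = T, s = F, r = F, the left side is true but the right side is false.

(⟸) This fails. Under q = F, s = F, r = F, the left side is false but the right side is true.

Both directions fail.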